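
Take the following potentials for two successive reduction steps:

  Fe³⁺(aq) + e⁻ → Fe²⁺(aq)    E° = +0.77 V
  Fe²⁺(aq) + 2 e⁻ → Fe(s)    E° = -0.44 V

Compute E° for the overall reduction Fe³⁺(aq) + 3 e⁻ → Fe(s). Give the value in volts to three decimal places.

Since ΔG° = −nFE° is additive over sequential reductions, n₃E°₃ = n₁E°₁ + n₂E°₂.
E°₃ = (1×+0.77 + 2×-0.44) / 3 = (-0.110) / 3 = -0.037 V.
Simply averaging or adding the two E° values would be wrong; the electron-weighted sum is required.

-0.037 V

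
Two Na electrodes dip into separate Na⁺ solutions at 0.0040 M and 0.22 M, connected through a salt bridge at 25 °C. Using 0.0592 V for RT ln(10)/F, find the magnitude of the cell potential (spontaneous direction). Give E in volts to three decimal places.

For a concentration cell E°cell = 0. The 0.22 M side is the cathode (reduction is favoured where [Na⁺] is higher).
With n = 1, E = −(0.0592/1) log([Na⁺]ₐₙ/[Na⁺]꜀ₐₜ) = −(0.0592/1) log(0.004/0.22) = −(0.0592/1)(-1.740) = +0.103 V.

+0.103 V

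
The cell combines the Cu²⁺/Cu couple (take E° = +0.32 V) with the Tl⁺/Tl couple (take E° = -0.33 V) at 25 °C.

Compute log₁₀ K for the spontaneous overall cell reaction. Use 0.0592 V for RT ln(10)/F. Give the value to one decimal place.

22.0

Cathode: Cu²⁺/Cu; anode: Tl⁺/Tl. E°cell = +0.65 V, n = 2.
log K = nE°cell / 0.0592 = (2)(+0.65) / 0.0592 = 22.0.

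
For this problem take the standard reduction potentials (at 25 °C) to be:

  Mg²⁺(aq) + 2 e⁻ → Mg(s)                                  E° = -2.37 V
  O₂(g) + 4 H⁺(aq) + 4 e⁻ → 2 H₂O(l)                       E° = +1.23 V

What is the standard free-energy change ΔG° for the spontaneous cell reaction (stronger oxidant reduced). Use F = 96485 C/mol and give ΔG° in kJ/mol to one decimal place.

-1389.4 kJ/mol

O₂/H₂O (E° = +1.23 V) is the cathode; Mg²⁺/Mg (E° = -2.37 V) is the anode, so E°cell = +3.60 V.
Balancing electrons gives n = 4 (lcm of 4 and 2).
ΔG° = −nFE° = −(4)(96485)(+3.60) = -1,389,384 J = -1389.4 kJ/mol.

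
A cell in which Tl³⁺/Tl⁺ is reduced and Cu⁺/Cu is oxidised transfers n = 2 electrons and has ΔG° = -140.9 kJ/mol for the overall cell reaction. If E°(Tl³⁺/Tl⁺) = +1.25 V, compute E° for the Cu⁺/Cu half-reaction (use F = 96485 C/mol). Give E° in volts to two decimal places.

+0.52 V

E°cell = −ΔG°/(nF) = −(-140.9×10³)/((2)(96485)) = +0.730 V.
Since Tl³⁺/Tl⁺ is the cathode and Cu⁺/Cu the anode, E°cell = E°(Tl³⁺/Tl⁺) − E°(Cu⁺/Cu).
So E°(Cu⁺/Cu) = E°(Tl³⁺/Tl⁺) − E°cell = (+1.25) − (+0.730) = +0.52 V.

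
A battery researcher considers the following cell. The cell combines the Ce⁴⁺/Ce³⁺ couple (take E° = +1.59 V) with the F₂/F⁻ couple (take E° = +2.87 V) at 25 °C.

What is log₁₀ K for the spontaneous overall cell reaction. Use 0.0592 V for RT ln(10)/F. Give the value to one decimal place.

43.2

Cathode: F₂/F⁻; anode: Ce⁴⁺/Ce³⁺. E°cell = +1.28 V, n = 2.
log K = nE°cell / 0.0592 = (2)(+1.28) / 0.0592 = 43.2.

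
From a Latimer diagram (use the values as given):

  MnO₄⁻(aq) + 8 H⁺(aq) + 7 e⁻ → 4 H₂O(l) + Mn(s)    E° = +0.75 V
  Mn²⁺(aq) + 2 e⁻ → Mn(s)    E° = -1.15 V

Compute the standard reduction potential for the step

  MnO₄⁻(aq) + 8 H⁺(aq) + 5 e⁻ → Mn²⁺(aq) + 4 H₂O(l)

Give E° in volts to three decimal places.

Sequential free energies add, so n₃E°₃ = n₁E°₁ + n₂E°₂.
With n₃ = 7, and the known step contributing 2×(-1.15) V, the unknown satisfies 5·E° = 7×(+0.75) − 2×(-1.15) = +7.550.
E° = +7.550 / 5 = +1.510 V.

+1.510 V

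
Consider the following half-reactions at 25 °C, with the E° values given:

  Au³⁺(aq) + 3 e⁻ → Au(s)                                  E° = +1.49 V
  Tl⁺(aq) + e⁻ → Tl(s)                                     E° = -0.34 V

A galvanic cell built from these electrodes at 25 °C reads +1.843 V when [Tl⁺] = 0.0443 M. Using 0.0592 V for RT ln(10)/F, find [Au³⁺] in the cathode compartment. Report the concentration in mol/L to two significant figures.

0.00040 M

Au³⁺/Au is the cathode, Tl⁺/Tl the anode: E°cell = +1.83 V, n = 3.
Overall reaction: Au³⁺(aq) + 3 Tl(s) → Au(s) + 3 Tl⁺(aq); Q = [Tl⁺]^3/[Au³⁺]^1.
From E = E° − (0.0592/n) log Q: log Q = (E° − E)·n/0.0592 = (+1.83 − (+1.843))·3/0.0592 = -0.6588.
So 1·log[Au³⁺] = 3·log(0.0443) − log Q = -4.0608 − (-0.6588) = -3.4020; [Au³⁺] = 10^(-3.4020) ≈ 0.00040 M.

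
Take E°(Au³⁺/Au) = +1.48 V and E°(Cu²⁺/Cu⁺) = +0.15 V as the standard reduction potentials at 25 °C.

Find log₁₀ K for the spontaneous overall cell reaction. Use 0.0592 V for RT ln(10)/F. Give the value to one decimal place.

Cathode: Au³⁺/Au; anode: Cu²⁺/Cu⁺. E°cell = +1.33 V, n = 3.
log K = nE°cell / 0.0592 = (3)(+1.33) / 0.0592 = 67.4.

67.4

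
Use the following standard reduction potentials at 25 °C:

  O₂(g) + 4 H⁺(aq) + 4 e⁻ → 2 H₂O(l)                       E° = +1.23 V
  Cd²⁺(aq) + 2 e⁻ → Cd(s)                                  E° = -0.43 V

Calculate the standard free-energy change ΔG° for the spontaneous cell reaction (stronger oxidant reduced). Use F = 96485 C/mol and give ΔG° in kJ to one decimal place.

-640.7 kJ

O₂/H₂O (E° = +1.23 V) is the cathode; Cd²⁺/Cd (E° = -0.43 V) is the anode, so E°cell = +1.66 V.
Balancing electrons gives n = 4 (lcm of 4 and 2).
ΔG° = −nFE° = −(4)(96485)(+1.66) = -640,660 J = -640.7 kJ.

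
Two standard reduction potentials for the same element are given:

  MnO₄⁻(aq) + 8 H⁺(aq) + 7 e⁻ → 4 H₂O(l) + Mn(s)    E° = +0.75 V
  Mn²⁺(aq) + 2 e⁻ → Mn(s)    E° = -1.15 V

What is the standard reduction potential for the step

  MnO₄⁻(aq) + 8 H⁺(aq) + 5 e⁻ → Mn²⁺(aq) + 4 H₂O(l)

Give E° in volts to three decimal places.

Sequential free energies add, so n₃E°₃ = n₁E°₁ + n₂E°₂.
With n₃ = 7, and the known step contributing 2×(-1.15) V, the unknown satisfies 5·E° = 7×(+0.75) − 2×(-1.15) = +7.550.
E° = +7.550 / 5 = +1.510 V.

+1.510 V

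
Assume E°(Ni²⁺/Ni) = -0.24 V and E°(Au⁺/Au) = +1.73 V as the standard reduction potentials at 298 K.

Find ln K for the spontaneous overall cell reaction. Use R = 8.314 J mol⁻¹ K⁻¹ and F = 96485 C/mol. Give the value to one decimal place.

153.4

Cathode: Au⁺/Au; anode: Ni²⁺/Ni. E°cell = (+1.73) − (-0.24) = +1.97 V, with n = 2.
ΔG° = −nFE° = −RT ln K, so ln K = nFE°/(RT) = (2)(96485)(+1.97) / ((8.314)(298)) = 153.437.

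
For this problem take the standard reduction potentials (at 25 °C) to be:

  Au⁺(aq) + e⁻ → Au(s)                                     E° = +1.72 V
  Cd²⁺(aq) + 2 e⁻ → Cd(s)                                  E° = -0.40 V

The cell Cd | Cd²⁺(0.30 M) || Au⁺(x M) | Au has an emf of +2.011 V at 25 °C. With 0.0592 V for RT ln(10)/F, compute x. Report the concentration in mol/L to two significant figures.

Au⁺/Au is the cathode, Cd²⁺/Cd the anode: E°cell = +2.12 V, n = 2.
Overall reaction: 2 Au⁺(aq) + Cd(s) → 2 Au(s) + Cd²⁺(aq); Q = [Cd²⁺]^1/[Au⁺]^2.
From E = E° − (0.0592/n) log Q: log Q = (E° − E)·n/0.0592 = (+2.12 − (+2.011))·2/0.0592 = 3.6824.
So 2·log[Au⁺] = 1·log(0.3) − log Q = -0.5229 − (3.6824) = -4.2053; log[Au⁺] = -4.2053 / 2 = -2.1027; [Au⁺] = 10^(-2.1027) ≈ 0.0079 M.

0.0079 M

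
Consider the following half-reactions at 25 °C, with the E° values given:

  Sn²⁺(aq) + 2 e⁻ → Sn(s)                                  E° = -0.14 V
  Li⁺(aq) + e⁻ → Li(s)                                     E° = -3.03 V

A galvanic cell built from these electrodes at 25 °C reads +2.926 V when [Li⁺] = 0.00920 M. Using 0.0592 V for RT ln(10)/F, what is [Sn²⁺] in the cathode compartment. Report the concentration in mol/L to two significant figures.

0.0014 M

Sn²⁺/Sn is the cathode, Li⁺/Li the anode: E°cell = +2.89 V, n = 2.
Overall reaction: Sn²⁺(aq) + 2 Li(s) → Sn(s) + 2 Li⁺(aq); Q = [Li⁺]^2/[Sn²⁺]^1.
From E = E° − (0.0592/n) log Q: log Q = (E° − E)·n/0.0592 = (+2.89 − (+2.926))·2/0.0592 = -1.2162.
So 1·log[Sn²⁺] = 2·log(0.0092) − log Q = -4.0724 − (-1.2162) = -2.8562; [Sn²⁺] = 10^(-2.8562) ≈ 0.0014 M.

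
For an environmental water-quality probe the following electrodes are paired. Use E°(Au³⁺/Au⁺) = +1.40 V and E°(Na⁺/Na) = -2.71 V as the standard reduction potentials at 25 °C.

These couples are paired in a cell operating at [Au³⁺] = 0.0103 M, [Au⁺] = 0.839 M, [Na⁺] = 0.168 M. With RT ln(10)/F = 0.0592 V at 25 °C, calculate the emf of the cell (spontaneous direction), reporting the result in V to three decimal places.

+4.099 V

Au³⁺/Au⁺ is the cathode (higher E°), Na⁺/Na the anode: E°cell = +1.40 − (-2.71) = +4.11 V, n = 2.
Overall: Au³⁺(aq) + 2 Na(s) → Au⁺(aq) + 2 Na⁺(aq)
Q = [Au⁺]·[Na⁺]^2 / ([Au³⁺]); log Q = 0.362.
E = E° − (0.0592/n) log Q = +4.11 − (0.0592/2)(0.362) = +4.099 V.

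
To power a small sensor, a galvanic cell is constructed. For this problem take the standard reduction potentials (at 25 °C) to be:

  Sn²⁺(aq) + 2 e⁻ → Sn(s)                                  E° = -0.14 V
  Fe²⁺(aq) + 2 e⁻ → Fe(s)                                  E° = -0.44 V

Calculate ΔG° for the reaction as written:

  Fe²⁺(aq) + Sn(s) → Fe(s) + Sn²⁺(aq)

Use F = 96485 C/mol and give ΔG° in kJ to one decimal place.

As written, Fe²⁺/Fe is reduced (cathode) and Sn²⁺/Sn is oxidised (anode), so E°cell = (-0.44) − (-0.14) = -0.30 V.
Balancing electrons gives n = 2.
ΔG° = −nFE° = −(2)(96485)(-0.30) = 57,891 J = +57.9 kJ.

+57.9 kJ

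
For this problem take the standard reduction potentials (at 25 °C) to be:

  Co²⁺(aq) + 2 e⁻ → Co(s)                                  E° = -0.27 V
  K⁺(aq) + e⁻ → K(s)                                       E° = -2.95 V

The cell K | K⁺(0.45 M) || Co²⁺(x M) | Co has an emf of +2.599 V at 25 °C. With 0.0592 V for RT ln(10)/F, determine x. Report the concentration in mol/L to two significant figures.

0.00037 M

Co²⁺/Co is the cathode, K⁺/K the anode: E°cell = +2.68 V, n = 2.
Overall reaction: Co²⁺(aq) + 2 K(s) → Co(s) + 2 K⁺(aq); Q = [K⁺]^2/[Co²⁺]^1.
From E = E° − (0.0592/n) log Q: log Q = (E° − E)·n/0.0592 = (+2.68 − (+2.599))·2/0.0592 = 2.7365.
So 1·log[Co²⁺] = 2·log(0.45) − log Q = -0.6936 − (2.7365) = -3.4301; [Co²⁺] = 10^(-3.4301) ≈ 0.00037 M.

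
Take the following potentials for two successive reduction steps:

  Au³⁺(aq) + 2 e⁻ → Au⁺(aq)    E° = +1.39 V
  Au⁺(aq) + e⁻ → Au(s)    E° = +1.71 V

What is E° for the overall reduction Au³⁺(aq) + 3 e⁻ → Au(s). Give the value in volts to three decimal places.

Since ΔG° = −nFE° is additive over sequential reductions, n₃E°₃ = n₁E°₁ + n₂E°₂.
E°₃ = (2×+1.39 + 1×+1.71) / 3 = (+4.490) / 3 = +1.497 V.
E° values themselves are not directly additive — weighting by electron count is essential.

+1.497 V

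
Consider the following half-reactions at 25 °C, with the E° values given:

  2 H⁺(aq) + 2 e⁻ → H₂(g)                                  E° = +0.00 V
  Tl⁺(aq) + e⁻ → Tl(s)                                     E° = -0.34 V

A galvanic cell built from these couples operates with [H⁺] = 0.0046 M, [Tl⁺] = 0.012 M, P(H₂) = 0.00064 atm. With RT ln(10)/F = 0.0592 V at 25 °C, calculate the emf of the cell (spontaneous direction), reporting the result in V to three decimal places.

+0.410 V

H⁺/H₂ is the cathode (higher E°), Tl⁺/Tl the anode: E°cell = +0.00 − (-0.34) = +0.34 V, n = 2.
Overall: 2 H⁺(aq) + 2 Tl(s) → H₂(g) + 2 Tl⁺(aq)
Q = P(H₂)·[Tl⁺]^2 / ([H⁺]^2); log Q = -2.361.
E = E° − (0.0592/n) log Q = +0.34 − (0.0592/2)(-2.361) = +0.410 V.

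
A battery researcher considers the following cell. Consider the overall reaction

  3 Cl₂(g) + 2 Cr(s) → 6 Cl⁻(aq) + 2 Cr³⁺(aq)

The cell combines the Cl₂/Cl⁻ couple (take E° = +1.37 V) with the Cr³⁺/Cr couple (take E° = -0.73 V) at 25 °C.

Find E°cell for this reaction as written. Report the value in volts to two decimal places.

+2.10 V

The Cl₂/Cl⁻ couple has the higher reduction potential, so it is the cathode; Cr³⁺/Cr is oxidised at the anode.
E°cell = E°(cathode) − E°(anode) = (+1.37) − (-0.73) = +2.10 V.
Since E°cell > 0, the reaction is spontaneous under standard conditions.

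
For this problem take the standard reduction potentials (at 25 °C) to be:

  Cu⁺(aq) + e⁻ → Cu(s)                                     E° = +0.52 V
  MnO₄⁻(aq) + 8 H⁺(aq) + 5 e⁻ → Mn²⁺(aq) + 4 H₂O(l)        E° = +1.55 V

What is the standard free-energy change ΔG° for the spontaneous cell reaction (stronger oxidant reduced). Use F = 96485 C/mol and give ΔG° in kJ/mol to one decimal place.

-496.9 kJ/mol

MnO₄⁻/Mn²⁺ (E° = +1.55 V) is the cathode; Cu⁺/Cu (E° = +0.52 V) is the anode, so E°cell = +1.03 V.
Balancing electrons gives n = 5 (lcm of 5 and 1).
ΔG° = −nFE° = −(5)(96485)(+1.03) = -496,898 J = -496.9 kJ/mol.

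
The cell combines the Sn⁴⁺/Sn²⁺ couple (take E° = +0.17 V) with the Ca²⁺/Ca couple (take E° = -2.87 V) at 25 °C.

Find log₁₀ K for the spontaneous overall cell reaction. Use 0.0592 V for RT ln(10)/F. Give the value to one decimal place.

102.7

Cathode: Sn⁴⁺/Sn²⁺; anode: Ca²⁺/Ca. E°cell = +3.04 V, n = 2.
log K = nE°cell / 0.0592 = (2)(+3.04) / 0.0592 = 102.7.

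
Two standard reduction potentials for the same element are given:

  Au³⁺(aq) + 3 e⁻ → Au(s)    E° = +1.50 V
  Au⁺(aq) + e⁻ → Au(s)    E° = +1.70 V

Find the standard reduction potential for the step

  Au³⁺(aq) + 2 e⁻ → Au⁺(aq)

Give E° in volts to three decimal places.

+1.400 V

Sequential free energies add, so n₃E°₃ = n₁E°₁ + n₂E°₂.
With n₃ = 3, and the known step contributing 1×(+1.70) V, the unknown satisfies 2·E° = 3×(+1.50) − 1×(+1.70) = +2.800.
E° = +2.800 / 2 = +1.400 V.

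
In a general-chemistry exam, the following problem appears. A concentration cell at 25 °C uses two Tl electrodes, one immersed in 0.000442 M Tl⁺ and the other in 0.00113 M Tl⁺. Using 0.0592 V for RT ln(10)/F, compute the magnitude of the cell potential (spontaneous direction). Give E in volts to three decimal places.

+0.024 V

For a concentration cell E°cell = 0. The 0.00113 M side is the cathode (reduction is favoured where [Tl⁺] is higher).
With n = 1, E = −(0.0592/1) log([Tl⁺]ₐₙ/[Tl⁺]꜀ₐₜ) = −(0.0592/1) log(0.000442/0.00113) = −(0.0592/1)(-0.408) = +0.024 V.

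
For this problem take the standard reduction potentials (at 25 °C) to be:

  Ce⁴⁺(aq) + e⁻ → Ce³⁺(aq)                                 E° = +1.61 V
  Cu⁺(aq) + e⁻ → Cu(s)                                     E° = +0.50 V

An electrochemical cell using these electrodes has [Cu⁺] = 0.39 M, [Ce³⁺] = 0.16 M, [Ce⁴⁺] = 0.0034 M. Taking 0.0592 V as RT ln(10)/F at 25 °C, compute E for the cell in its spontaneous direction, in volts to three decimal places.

+1.035 V

Ce⁴⁺/Ce³⁺ is the cathode (higher E°), Cu⁺/Cu the anode: E°cell = +1.61 − (+0.50) = +1.11 V, n = 1.
Overall: Ce⁴⁺(aq) + Cu(s) → Ce³⁺(aq) + Cu⁺(aq)
Q = [Ce³⁺]·[Cu⁺] / ([Ce⁴⁺]); log Q = 1.264.
E = E° − (0.0592/n) log Q = +1.11 − (0.0592/1)(1.264) = +1.035 V.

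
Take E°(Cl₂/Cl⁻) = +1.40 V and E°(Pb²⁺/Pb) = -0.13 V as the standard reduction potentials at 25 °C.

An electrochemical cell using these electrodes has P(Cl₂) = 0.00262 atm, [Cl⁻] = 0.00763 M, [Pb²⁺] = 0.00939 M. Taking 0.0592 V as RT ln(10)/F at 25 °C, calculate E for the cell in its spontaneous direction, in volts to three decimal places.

Cl₂/Cl⁻ is the cathode (higher E°), Pb²⁺/Pb the anode: E°cell = +1.40 − (-0.13) = +1.53 V, n = 2.
Overall: Cl₂(g) + Pb(s) → 2 Cl⁻(aq) + Pb²⁺(aq)
Q = [Cl⁻]^2·[Pb²⁺] / (P(Cl₂)); log Q = -3.681.
E = E° − (0.0592/n) log Q = +1.53 − (0.0592/2)(-3.681) = +1.639 V.

+1.639 V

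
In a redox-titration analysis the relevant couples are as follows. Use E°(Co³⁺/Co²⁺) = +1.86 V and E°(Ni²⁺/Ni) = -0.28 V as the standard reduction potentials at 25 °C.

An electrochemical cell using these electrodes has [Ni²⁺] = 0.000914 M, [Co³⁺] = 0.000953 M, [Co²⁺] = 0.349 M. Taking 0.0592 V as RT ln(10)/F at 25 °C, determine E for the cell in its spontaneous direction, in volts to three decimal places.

+2.078 V

Co³⁺/Co²⁺ is the cathode (higher E°), Ni²⁺/Ni the anode: E°cell = +1.86 − (-0.28) = +2.14 V, n = 2.
Overall: 2 Co³⁺(aq) + Ni(s) → 2 Co²⁺(aq) + Ni²⁺(aq)
Q = [Co²⁺]^2·[Ni²⁺] / ([Co³⁺]^2); log Q = 2.088.
E = E° − (0.0592/n) log Q = +2.14 − (0.0592/2)(2.088) = +2.078 V.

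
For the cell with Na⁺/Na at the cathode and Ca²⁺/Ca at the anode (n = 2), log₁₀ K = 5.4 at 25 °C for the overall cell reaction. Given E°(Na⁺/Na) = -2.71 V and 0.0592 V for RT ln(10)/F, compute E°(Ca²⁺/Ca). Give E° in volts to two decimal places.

E°cell = (0.0592/n)·log K = (0.0592/2)(5.4) = +0.160 V.
Since Na⁺/Na is the cathode and Ca²⁺/Ca the anode, E°cell = E°(Na⁺/Na) − E°(Ca²⁺/Ca).
So E°(Ca²⁺/Ca) = E°(Na⁺/Na) − E°cell = (-2.71) − (+0.160) = -2.87 V.

-2.87 V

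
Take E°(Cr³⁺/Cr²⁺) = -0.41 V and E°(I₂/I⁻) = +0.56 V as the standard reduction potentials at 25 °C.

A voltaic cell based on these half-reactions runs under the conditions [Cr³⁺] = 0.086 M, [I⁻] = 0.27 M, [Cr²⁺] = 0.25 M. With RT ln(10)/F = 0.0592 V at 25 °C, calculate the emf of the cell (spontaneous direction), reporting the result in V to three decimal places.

I₂/I⁻ is the cathode (higher E°), Cr³⁺/Cr²⁺ the anode: E°cell = +0.56 − (-0.41) = +0.97 V, n = 2.
Overall: I₂(s) + 2 Cr²⁺(aq) → 2 I⁻(aq) + 2 Cr³⁺(aq)
Q = [I⁻]^2·[Cr³⁺]^2 / ([Cr²⁺]^2); log Q = -2.064.
E = E° − (0.0592/n) log Q = +0.97 − (0.0592/2)(-2.064) = +1.031 V.

+1.031 V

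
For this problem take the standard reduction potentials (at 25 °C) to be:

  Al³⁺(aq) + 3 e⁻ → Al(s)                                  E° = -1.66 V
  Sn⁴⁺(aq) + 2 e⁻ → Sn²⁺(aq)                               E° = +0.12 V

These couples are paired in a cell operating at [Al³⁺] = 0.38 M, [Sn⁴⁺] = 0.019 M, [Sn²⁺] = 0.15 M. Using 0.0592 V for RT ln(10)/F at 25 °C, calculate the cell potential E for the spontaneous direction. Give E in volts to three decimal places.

+1.762 V

Sn⁴⁺/Sn²⁺ is the cathode (higher E°), Al³⁺/Al the anode: E°cell = +0.12 − (-1.66) = +1.78 V, n = 6.
Overall: 3 Sn⁴⁺(aq) + 2 Al(s) → 3 Sn²⁺(aq) + 2 Al³⁺(aq)
Q = [Sn²⁺]^3·[Al³⁺]^2 / ([Sn⁴⁺]^3); log Q = 1.852.
E = E° − (0.0592/n) log Q = +1.78 − (0.0592/6)(1.852) = +1.762 V.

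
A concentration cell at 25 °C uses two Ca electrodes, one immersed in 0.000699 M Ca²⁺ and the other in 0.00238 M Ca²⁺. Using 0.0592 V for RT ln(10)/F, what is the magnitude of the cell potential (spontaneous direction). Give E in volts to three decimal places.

+0.016 V

For a concentration cell E°cell = 0. The 0.00238 M side is the cathode (reduction is favoured where [Ca²⁺] is higher).
With n = 2, E = −(0.0592/2) log([Ca²⁺]ₐₙ/[Ca²⁺]꜀ₐₜ) = −(0.0592/2) log(0.000699/0.00238) = −(0.0592/2)(-0.532) = +0.016 V.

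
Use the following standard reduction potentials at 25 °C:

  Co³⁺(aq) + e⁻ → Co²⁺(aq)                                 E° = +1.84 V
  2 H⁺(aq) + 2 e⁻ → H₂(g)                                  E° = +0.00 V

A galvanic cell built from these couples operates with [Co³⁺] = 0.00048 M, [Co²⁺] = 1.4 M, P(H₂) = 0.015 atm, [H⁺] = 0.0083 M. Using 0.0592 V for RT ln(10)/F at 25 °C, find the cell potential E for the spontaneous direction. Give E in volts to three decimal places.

+1.704 V

Co³⁺/Co²⁺ is the cathode (higher E°), H⁺/H₂ the anode: E°cell = +1.84 − (+0.00) = +1.84 V, n = 2.
Overall: 2 Co³⁺(aq) + H₂(g) → 2 Co²⁺(aq) + 2 H⁺(aq)
Q = [Co²⁺]^2·[H⁺]^2 / ([Co³⁺]^2·P(H₂)); log Q = 4.592.
E = E° − (0.0592/n) log Q = +1.84 − (0.0592/2)(4.592) = +1.704 V.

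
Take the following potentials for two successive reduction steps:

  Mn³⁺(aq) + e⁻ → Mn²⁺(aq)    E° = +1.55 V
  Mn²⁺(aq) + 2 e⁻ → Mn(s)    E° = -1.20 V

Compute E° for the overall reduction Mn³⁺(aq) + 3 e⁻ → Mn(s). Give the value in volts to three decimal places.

Standard free energies of sequential steps add: ΔG°₃ = ΔG°₁ + ΔG°₂, so n₃E°₃ = n₁E°₁ + n₂E°₂.
E°₃ = (1×+1.55 + 2×-1.20) / 3 = (-0.850) / 3 = -0.283 V.

-0.283 V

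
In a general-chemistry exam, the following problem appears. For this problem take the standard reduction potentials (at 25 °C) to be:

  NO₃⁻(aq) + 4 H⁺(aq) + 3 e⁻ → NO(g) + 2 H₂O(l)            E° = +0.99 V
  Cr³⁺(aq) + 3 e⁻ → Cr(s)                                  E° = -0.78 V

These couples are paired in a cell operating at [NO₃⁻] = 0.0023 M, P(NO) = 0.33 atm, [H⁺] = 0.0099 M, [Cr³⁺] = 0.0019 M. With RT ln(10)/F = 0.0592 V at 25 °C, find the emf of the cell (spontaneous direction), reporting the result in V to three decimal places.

+1.623 V

NO₃⁻/NO is the cathode (higher E°), Cr³⁺/Cr the anode: E°cell = +0.99 − (-0.78) = +1.77 V, n = 3.
Overall: NO₃⁻(aq) + 4 H⁺(aq) + Cr(s) → NO(g) + 2 H₂O(l) + Cr³⁺(aq)
Q = P(NO)·[Cr³⁺] / ([NO₃⁻]·[H⁺]^4); log Q = 7.453.
E = E° − (0.0592/n) log Q = +1.77 − (0.0592/3)(7.453) = +1.623 V.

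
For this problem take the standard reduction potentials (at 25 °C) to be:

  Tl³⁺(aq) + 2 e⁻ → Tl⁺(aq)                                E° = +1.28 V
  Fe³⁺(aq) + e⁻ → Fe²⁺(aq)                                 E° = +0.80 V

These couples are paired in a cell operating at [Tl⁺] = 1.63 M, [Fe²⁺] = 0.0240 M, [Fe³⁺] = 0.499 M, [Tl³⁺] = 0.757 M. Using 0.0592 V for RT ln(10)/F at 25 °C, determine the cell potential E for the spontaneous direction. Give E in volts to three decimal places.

Tl³⁺/Tl⁺ is the cathode (higher E°), Fe³⁺/Fe²⁺ the anode: E°cell = +1.28 − (+0.80) = +0.48 V, n = 2.
Overall: Tl³⁺(aq) + 2 Fe²⁺(aq) → Tl⁺(aq) + 2 Fe³⁺(aq)
Q = [Tl⁺]·[Fe³⁺]^2 / ([Tl³⁺]·[Fe²⁺]^2); log Q = 2.969.
E = E° − (0.0592/n) log Q = +0.48 − (0.0592/2)(2.969) = +0.392 V.

+0.392 V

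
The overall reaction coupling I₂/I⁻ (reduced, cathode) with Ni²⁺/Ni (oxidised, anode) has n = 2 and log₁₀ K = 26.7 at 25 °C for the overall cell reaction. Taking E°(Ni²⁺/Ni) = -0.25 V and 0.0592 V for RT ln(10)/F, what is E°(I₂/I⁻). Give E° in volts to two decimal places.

E°cell = (0.0592/n)·log K = (0.0592/2)(26.7) = +0.790 V.
Since I₂/I⁻ is the cathode and Ni²⁺/Ni the anode, E°cell = E°(I₂/I⁻) − E°(Ni²⁺/Ni).
So E°(I₂/I⁻) = E°cell + E°(Ni²⁺/Ni) = +0.790 + (-0.25) = +0.54 V.

+0.54 V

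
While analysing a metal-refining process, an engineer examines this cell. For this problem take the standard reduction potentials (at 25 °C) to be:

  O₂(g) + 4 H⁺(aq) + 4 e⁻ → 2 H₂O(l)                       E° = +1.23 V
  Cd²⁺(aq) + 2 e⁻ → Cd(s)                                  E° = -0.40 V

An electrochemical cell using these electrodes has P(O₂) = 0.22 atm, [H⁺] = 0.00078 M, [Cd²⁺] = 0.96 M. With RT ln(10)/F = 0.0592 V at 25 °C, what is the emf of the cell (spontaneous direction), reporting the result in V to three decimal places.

O₂/H₂O is the cathode (higher E°), Cd²⁺/Cd the anode: E°cell = +1.23 − (-0.40) = +1.63 V, n = 4.
Overall: O₂(g) + 4 H⁺(aq) + 2 Cd(s) → 2 H₂O(l) + 2 Cd²⁺(aq)
Q = [Cd²⁺]^2 / (P(O₂)·[H⁺]^4); log Q = 13.054.
E = E° − (0.0592/n) log Q = +1.63 − (0.0592/4)(13.054) = +1.437 V.

+1.437 V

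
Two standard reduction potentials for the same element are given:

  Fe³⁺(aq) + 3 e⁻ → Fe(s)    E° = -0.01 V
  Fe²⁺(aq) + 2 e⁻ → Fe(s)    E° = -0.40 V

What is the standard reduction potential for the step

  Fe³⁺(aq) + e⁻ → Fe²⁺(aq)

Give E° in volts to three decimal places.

Sequential free energies add, so n₃E°₃ = n₁E°₁ + n₂E°₂.
With n₃ = 3, and the known step contributing 2×(-0.40) V, the unknown satisfies 1·E° = 3×(-0.01) − 2×(-0.40) = +0.770.
E° = +0.770 / 1 = +0.770 V.

+0.770 V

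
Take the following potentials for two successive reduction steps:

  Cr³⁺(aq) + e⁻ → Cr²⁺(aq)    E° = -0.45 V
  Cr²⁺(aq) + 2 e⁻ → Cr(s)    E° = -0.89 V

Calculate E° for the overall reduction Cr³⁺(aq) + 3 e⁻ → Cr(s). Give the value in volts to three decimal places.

-0.743 V

Standard free energies of sequential steps add: ΔG°₃ = ΔG°₁ + ΔG°₂, so n₃E°₃ = n₁E°₁ + n₂E°₂.
E°₃ = (1×-0.45 + 2×-0.89) / 3 = (-2.230) / 3 = -0.743 V.
E° values themselves are not directly additive — weighting by electron count is essential.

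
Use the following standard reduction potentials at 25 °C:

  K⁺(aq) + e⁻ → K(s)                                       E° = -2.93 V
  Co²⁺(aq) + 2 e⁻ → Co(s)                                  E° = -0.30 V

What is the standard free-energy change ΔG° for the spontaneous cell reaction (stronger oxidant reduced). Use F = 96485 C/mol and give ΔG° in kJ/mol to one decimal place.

Co²⁺/Co (E° = -0.30 V) is the cathode; K⁺/K (E° = -2.93 V) is the anode, so E°cell = +2.63 V.
Balancing electrons gives n = 2 (lcm of 2 and 1).
ΔG° = −nFE° = −(2)(96485)(+2.63) = -507,511 J = -507.5 kJ/mol.

-507.5 kJ/mol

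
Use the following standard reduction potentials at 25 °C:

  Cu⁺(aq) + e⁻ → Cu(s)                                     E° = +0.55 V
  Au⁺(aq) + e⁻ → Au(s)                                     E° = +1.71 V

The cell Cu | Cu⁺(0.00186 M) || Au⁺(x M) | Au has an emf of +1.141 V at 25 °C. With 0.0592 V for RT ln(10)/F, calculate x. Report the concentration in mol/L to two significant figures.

0.00089 M

Au⁺/Au is the cathode, Cu⁺/Cu the anode: E°cell = +1.16 V, n = 1.
Overall reaction: Au⁺(aq) + Cu(s) → Au(s) + Cu⁺(aq); Q = [Cu⁺]^1/[Au⁺]^1.
From E = E° − (0.0592/n) log Q: log Q = (E° − E)·n/0.0592 = (+1.16 − (+1.141))·1/0.0592 = 0.3209.
So 1·log[Au⁺] = 1·log(0.00186) − log Q = -2.7305 − (0.3209) = -3.0514; [Au⁺] = 10^(-3.0514) ≈ 0.00089 M.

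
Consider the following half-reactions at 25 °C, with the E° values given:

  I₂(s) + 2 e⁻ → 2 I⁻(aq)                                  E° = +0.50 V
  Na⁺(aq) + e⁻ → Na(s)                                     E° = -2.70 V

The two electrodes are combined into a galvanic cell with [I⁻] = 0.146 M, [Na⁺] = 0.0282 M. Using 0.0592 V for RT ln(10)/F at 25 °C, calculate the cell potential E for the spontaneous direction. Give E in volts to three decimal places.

I₂/I⁻ is the cathode (higher E°), Na⁺/Na the anode: E°cell = +0.50 − (-2.70) = +3.20 V, n = 2.
Overall: I₂(s) + 2 Na(s) → 2 I⁻(aq) + 2 Na⁺(aq)
Q = [I⁻]^2·[Na⁺]^2; log Q = -4.771.
E = E° − (0.0592/n) log Q = +3.20 − (0.0592/2)(-4.771) = +3.341 V.

+3.341 V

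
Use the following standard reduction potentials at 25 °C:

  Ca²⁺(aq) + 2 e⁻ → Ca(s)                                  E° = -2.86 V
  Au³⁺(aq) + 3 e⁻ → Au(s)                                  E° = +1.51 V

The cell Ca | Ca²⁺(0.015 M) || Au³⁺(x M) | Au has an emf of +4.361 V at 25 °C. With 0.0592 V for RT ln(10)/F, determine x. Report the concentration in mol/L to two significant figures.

Au³⁺/Au is the cathode, Ca²⁺/Ca the anode: E°cell = +4.37 V, n = 6.
Overall reaction: 2 Au³⁺(aq) + 3 Ca(s) → 2 Au(s) + 3 Ca²⁺(aq); Q = [Ca²⁺]^3/[Au³⁺]^2.
From E = E° − (0.0592/n) log Q: log Q = (E° − E)·n/0.0592 = (+4.37 − (+4.361))·6/0.0592 = 0.9122.
So 2·log[Au³⁺] = 3·log(0.015) − log Q = -5.4717 − (0.9122) = -6.3839; log[Au³⁺] = -6.3839 / 2 = -3.1919; [Au³⁺] = 10^(-3.1919) ≈ 0.00064 M.

0.00064 M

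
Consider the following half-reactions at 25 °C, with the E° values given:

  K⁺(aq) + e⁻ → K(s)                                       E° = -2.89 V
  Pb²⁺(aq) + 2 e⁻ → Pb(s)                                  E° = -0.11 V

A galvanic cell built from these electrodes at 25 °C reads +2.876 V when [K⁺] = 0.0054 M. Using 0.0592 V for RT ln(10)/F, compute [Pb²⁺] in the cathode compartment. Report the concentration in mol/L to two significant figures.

0.051 M

Pb²⁺/Pb is the cathode, K⁺/K the anode: E°cell = +2.78 V, n = 2.
Overall reaction: Pb²⁺(aq) + 2 K(s) → Pb(s) + 2 K⁺(aq); Q = [K⁺]^2/[Pb²⁺]^1.
From E = E° − (0.0592/n) log Q: log Q = (E° − E)·n/0.0592 = (+2.78 − (+2.876))·2/0.0592 = -3.2432.
So 1·log[Pb²⁺] = 2·log(0.0054) − log Q = -4.5352 − (-3.2432) = -1.2920; [Pb²⁺] = 10^(-1.2920) ≈ 0.051 M.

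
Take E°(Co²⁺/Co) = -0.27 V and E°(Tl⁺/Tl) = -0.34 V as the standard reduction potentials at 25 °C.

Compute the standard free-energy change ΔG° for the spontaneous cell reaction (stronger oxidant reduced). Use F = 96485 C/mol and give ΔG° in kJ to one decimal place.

-13.5 kJ

Co²⁺/Co (E° = -0.27 V) is the cathode; Tl⁺/Tl (E° = -0.34 V) is the anode, so E°cell = +0.07 V.
Balancing electrons gives n = 2 (lcm of 2 and 1).
ΔG° = −nFE° = −(2)(96485)(+0.07) = -13,508 J = -13.5 kJ.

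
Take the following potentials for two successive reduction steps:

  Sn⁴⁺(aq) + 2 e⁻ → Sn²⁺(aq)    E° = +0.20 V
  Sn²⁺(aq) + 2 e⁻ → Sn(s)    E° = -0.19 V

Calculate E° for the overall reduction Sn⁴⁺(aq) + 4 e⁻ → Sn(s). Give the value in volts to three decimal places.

Adding the free-energy changes (−nFE°) of the two steps gives −n₃FE°₃ = −n₁FE°₁ − n₂FE°₂.
E°₃ = (2×+0.20 + 2×-0.19) / 4 = (+0.020) / 4 = +0.005 V.

+0.005 V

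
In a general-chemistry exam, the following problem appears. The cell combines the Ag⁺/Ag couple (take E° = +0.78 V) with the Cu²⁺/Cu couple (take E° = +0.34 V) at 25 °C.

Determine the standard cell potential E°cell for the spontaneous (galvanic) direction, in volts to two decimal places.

+0.44 V

The Ag⁺/Ag couple has the higher reduction potential, so it is the cathode; Cu²⁺/Cu is oxidised at the anode.
E°cell = E°(cathode) − E°(anode) = (+0.78) − (+0.34) = +0.44 V.
Since E°cell > 0, the reaction is spontaneous under standard conditions.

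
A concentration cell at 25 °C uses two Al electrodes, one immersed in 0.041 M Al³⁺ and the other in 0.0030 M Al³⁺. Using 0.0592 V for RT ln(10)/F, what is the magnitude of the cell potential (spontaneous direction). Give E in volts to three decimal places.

+0.022 V

For a concentration cell E°cell = 0. The 0.041 M side is the cathode (reduction is favoured where [Al³⁺] is higher).
With n = 3, E = −(0.0592/3) log([Al³⁺]ₐₙ/[Al³⁺]꜀ₐₜ) = −(0.0592/3) log(0.003/0.041) = −(0.0592/3)(-1.136) = +0.022 V.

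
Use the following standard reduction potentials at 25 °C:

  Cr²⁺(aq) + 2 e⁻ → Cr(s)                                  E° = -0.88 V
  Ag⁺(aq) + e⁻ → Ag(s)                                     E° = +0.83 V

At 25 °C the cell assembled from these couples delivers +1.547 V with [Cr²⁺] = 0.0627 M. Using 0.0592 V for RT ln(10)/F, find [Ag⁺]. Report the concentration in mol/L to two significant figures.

0.00044 M

Ag⁺/Ag is the cathode, Cr²⁺/Cr the anode: E°cell = +1.71 V, n = 2.
Overall reaction: 2 Ag⁺(aq) + Cr(s) → 2 Ag(s) + Cr²⁺(aq); Q = [Cr²⁺]^1/[Ag⁺]^2.
From E = E° − (0.0592/n) log Q: log Q = (E° − E)·n/0.0592 = (+1.71 − (+1.547))·2/0.0592 = 5.5068.
So 2·log[Ag⁺] = 1·log(0.0627) − log Q = -1.2027 − (5.5068) = -6.7095; log[Ag⁺] = -6.7095 / 2 = -3.3548; [Ag⁺] = 10^(-3.3548) ≈ 0.00044 M.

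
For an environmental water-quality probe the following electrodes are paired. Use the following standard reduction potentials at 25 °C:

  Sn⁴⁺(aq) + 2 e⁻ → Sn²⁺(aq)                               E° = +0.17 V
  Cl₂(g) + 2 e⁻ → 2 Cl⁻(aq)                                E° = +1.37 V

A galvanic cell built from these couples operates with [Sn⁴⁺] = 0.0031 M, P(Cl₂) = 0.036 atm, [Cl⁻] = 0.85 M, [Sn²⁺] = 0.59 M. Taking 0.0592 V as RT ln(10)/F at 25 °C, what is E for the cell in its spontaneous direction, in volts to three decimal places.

Cl₂/Cl⁻ is the cathode (higher E°), Sn⁴⁺/Sn²⁺ the anode: E°cell = +1.37 − (+0.17) = +1.20 V, n = 2.
Overall: Cl₂(g) + Sn²⁺(aq) → 2 Cl⁻(aq) + Sn⁴⁺(aq)
Q = [Cl⁻]^2·[Sn⁴⁺] / (P(Cl₂)·[Sn²⁺]); log Q = -0.977.
E = E° − (0.0592/n) log Q = +1.20 − (0.0592/2)(-0.977) = +1.229 V.

+1.229 V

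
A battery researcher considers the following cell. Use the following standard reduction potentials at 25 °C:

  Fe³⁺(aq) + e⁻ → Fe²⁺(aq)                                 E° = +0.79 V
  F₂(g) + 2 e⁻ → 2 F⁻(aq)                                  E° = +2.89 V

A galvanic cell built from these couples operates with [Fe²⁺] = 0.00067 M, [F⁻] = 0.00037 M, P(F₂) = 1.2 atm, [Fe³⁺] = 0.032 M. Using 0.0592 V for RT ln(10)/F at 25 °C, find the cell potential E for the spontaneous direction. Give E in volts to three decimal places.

+2.206 V

F₂/F⁻ is the cathode (higher E°), Fe³⁺/Fe²⁺ the anode: E°cell = +2.89 − (+0.79) = +2.10 V, n = 2.
Overall: F₂(g) + 2 Fe²⁺(aq) → 2 F⁻(aq) + 2 Fe³⁺(aq)
Q = [F⁻]^2·[Fe³⁺]^2 / (P(F₂)·[Fe²⁺]^2); log Q = -3.585.
E = E° − (0.0592/n) log Q = +2.10 − (0.0592/2)(-3.585) = +2.206 V.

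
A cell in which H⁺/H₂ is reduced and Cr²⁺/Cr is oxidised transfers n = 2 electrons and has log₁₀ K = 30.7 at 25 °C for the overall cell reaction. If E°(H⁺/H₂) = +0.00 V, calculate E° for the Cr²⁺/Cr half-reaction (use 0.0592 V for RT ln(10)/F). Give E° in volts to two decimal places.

E°cell = (0.0592/n)·log K = (0.0592/2)(30.7) = +0.909 V.
Since H⁺/H₂ is the cathode and Cr²⁺/Cr the anode, E°cell = E°(H⁺/H₂) − E°(Cr²⁺/Cr).
So E°(Cr²⁺/Cr) = E°(H⁺/H₂) − E°cell = (+0.00) − (+0.909) = -0.91 V.

-0.91 V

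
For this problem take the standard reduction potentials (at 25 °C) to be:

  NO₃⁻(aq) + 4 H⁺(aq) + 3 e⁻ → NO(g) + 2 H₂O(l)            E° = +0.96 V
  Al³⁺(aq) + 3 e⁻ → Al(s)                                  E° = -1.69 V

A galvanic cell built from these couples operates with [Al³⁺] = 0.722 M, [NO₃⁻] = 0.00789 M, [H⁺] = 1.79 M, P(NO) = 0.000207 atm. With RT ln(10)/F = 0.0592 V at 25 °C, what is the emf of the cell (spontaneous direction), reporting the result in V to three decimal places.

+2.704 V

NO₃⁻/NO is the cathode (higher E°), Al³⁺/Al the anode: E°cell = +0.96 − (-1.69) = +2.65 V, n = 3.
Overall: NO₃⁻(aq) + 4 H⁺(aq) + Al(s) → NO(g) + 2 H₂O(l) + Al³⁺(aq)
Q = P(NO)·[Al³⁺] / ([NO₃⁻]·[H⁺]^4); log Q = -2.734.
E = E° − (0.0592/n) log Q = +2.65 − (0.0592/3)(-2.734) = +2.704 V.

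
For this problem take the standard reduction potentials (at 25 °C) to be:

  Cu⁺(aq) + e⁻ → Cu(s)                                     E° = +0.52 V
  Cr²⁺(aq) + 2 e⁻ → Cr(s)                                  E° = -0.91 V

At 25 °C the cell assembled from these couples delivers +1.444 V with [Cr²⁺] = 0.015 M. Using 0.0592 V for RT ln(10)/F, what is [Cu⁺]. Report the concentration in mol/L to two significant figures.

Cu⁺/Cu is the cathode, Cr²⁺/Cr the anode: E°cell = +1.43 V, n = 2.
Overall reaction: 2 Cu⁺(aq) + Cr(s) → 2 Cu(s) + Cr²⁺(aq); Q = [Cr²⁺]^1/[Cu⁺]^2.
From E = E° − (0.0592/n) log Q: log Q = (E° − E)·n/0.0592 = (+1.43 − (+1.444))·2/0.0592 = -0.4730.
So 2·log[Cu⁺] = 1·log(0.015) − log Q = -1.8239 − (-0.4730) = -1.3509; log[Cu⁺] = -1.3509 / 2 = -0.6754; [Cu⁺] = 10^(-0.6754) ≈ 0.21 M.

0.21 M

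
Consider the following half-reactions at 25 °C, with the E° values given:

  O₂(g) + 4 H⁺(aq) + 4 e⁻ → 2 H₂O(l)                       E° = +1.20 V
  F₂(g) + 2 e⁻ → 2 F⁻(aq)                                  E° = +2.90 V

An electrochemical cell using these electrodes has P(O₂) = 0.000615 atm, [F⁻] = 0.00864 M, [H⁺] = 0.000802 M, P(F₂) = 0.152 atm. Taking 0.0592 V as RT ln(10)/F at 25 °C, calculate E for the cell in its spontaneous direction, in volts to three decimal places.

+2.029 V

F₂/F⁻ is the cathode (higher E°), O₂/H₂O the anode: E°cell = +2.90 − (+1.20) = +1.70 V, n = 4.
Overall: 2 F₂(g) + 2 H₂O(l) → 4 F⁻(aq) + O₂(g) + 4 H⁺(aq)
Q = [F⁻]^4·P(O₂)·[H⁺]^4 / (P(F₂)^2); log Q = -22.212.
E = E° − (0.0592/n) log Q = +1.70 − (0.0592/4)(-22.212) = +2.029 V.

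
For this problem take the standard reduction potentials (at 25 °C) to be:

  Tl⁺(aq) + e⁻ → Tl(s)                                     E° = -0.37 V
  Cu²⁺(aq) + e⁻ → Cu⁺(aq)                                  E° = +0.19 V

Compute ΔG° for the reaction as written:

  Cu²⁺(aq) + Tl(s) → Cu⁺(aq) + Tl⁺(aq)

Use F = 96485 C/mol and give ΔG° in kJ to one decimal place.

As written, Cu²⁺/Cu⁺ is reduced (cathode) and Tl⁺/Tl is oxidised (anode), so E°cell = (+0.19) − (-0.37) = +0.56 V.
Balancing electrons gives n = 1.
ΔG° = −nFE° = −(1)(96485)(+0.56) = -54,032 J = -54.0 kJ.

-54.0 kJ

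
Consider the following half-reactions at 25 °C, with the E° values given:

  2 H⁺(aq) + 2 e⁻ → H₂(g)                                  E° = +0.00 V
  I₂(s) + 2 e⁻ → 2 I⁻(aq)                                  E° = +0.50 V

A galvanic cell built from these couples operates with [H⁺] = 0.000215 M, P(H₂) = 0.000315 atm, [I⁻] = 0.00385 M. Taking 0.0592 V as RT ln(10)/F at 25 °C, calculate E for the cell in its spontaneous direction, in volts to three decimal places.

I₂/I⁻ is the cathode (higher E°), H⁺/H₂ the anode: E°cell = +0.50 − (+0.00) = +0.50 V, n = 2.
Overall: I₂(s) + H₂(g) → 2 I⁻(aq) + 2 H⁺(aq)
Q = [I⁻]^2·[H⁺]^2 / (P(H₂)); log Q = -8.663.
E = E° − (0.0592/n) log Q = +0.50 − (0.0592/2)(-8.663) = +0.756 V.

+0.756 V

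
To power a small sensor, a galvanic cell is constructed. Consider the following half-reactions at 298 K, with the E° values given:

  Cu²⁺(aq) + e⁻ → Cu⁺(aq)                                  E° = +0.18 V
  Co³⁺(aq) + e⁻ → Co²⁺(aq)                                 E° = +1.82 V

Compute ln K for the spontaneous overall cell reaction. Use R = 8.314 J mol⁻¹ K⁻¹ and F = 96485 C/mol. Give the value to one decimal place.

63.9

Cathode: Co³⁺/Co²⁺; anode: Cu²⁺/Cu⁺. E°cell = (+1.82) − (+0.18) = +1.64 V, with n = 1.
ΔG° = −nFE° = −RT ln K, so ln K = nFE°/(RT) = (1)(96485)(+1.64) / ((8.314)(298)) = 63.867.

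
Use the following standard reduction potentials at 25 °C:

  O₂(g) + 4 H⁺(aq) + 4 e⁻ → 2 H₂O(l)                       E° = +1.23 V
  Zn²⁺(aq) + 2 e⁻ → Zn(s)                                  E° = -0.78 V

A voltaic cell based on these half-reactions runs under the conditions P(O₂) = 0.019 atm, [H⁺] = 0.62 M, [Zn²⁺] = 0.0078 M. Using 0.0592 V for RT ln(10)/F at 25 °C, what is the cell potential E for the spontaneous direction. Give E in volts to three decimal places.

+2.035 V

O₂/H₂O is the cathode (higher E°), Zn²⁺/Zn the anode: E°cell = +1.23 − (-0.78) = +2.01 V, n = 4.
Overall: O₂(g) + 4 H⁺(aq) + 2 Zn(s) → 2 H₂O(l) + 2 Zn²⁺(aq)
Q = [Zn²⁺]^2 / (P(O₂)·[H⁺]^4); log Q = -1.664.
E = E° − (0.0592/n) log Q = +2.01 − (0.0592/4)(-1.664) = +2.035 V.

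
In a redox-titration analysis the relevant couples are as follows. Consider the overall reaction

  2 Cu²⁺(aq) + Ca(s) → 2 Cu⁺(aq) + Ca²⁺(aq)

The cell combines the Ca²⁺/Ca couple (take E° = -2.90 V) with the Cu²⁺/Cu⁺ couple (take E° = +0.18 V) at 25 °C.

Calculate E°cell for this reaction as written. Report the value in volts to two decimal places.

The Cu²⁺/Cu⁺ couple has the higher reduction potential, so it is the cathode; Ca²⁺/Ca is oxidised at the anode.
E°cell = E°(cathode) − E°(anode) = (+0.18) − (-2.90) = +3.08 V.

+3.08 V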